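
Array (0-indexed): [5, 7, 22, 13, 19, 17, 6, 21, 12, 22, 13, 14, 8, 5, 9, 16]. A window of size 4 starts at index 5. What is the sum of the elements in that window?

Elements at indices 5..8: 17, 6, 21, 12
sum(17, 6, 21, 12) = 56

56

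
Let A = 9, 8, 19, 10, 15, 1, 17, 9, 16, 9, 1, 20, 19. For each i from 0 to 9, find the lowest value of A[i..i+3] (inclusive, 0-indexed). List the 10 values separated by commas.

Sliding a size-4 window across the 13 values:
9 8 19 10 → min 8
8 19 10 15 → min 8
19 10 15 1 → min 1
10 15 1 17 → min 1
15 1 17 9 → min 1
1 17 9 16 → min 1
17 9 16 9 → min 9
9 16 9 1 → min 1
16 9 1 20 → min 1
9 1 20 19 → min 1

8, 8, 1, 1, 1, 1, 9, 1, 1, 1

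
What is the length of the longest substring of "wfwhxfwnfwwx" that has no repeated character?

add w: [w] len 1
add f: [w, f] len 2
add w (repeat w, move left end past it): [f, w] len 2
add h: [f, w, h] len 3
add x: [f, w, h, x] len 4
add f (repeat f, move left end past it): [w, h, x, f] len 4
add w (repeat w, move left end past it): [h, x, f, w] len 4
add n: [h, x, f, w, n] len 5
add f (repeat f, move left end past it): [w, n, f] len 3
add w (repeat w, move left end past it): [n, f, w] len 3
add w (repeat w, move left end past it): [w] len 1
add x: [w, x] len 2
Longest all-distinct length: 5.

5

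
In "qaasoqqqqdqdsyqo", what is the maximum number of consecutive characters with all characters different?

add q: [q] len 1
add a: [q, a] len 2
add a (repeat a, move left end past it): [a] len 1
add s: [a, s] len 2
add o: [a, s, o] len 3
add q: [a, s, o, q] len 4
add q (repeat q, move left end past it): [q] len 1
add q (repeat q, move left end past it): [q] len 1
add q (repeat q, move left end past it): [q] len 1
add d: [q, d] len 2
add q (repeat q, move left end past it): [d, q] len 2
add d (repeat d, move left end past it): [q, d] len 2
add s: [q, d, s] len 3
add y: [q, d, s, y] len 4
add q (repeat q, move left end past it): [d, s, y, q] len 4
add o: [d, s, y, q, o] len 5
Longest all-distinct length: 5.

5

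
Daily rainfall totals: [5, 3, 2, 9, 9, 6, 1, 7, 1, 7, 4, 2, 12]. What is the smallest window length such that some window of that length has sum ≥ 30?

5

Extend right; whenever the sum reaches 30, record the length and shrink from the left:
add 5: running sum 5 < 30
add 3: running sum 8 < 30
add 2: running sum 10 < 30
add 9: running sum 19 < 30
add 9: running sum 28 < 30
add 6: shortest ending here [5, 3, 2, 9, 9, 6] sum 34, len 6
add 1: shortest ending here [3, 2, 9, 9, 6, 1] sum 30, len 6
add 7: shortest ending here [9, 9, 6, 1, 7] sum 32, len 5
add 1: shortest ending here [9, 9, 6, 1, 7, 1] sum 33, len 6
add 7: shortest ending here [9, 6, 1, 7, 1, 7] sum 31, len 6
add 4: shortest ending here [9, 6, 1, 7, 1, 7, 4] sum 35, len 7
add 2: shortest ending here [9, 6, 1, 7, 1, 7, 4, 2] sum 37, len 8
add 12: shortest ending here [7, 1, 7, 4, 2, 12] sum 33, len 6
Shortest qualifying length: 5.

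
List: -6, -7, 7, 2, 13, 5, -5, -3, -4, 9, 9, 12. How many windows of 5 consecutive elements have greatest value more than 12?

5

-6 -7 7 2 13 → max 13  > 12 ✓
-7 7 2 13 5 → max 13  > 12 ✓
7 2 13 5 -5 → max 13  > 12 ✓
2 13 5 -5 -3 → max 13  > 12 ✓
13 5 -5 -3 -4 → max 13  > 12 ✓
5 -5 -3 -4 9 → max 9
-5 -3 -4 9 9 → max 9
-3 -4 9 9 12 → max 12
5 windows satisfy the condition.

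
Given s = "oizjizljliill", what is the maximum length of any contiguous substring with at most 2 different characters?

5

Extend right; when distinct count exceeds 2, shrink from the left:
add o: window [o] (1 distinct), len 1
add i: window [o, i] (2 distinct), len 2
add z: window [i, z] (2 distinct), len 2
add j: window [z, j] (2 distinct), len 2
add i: window [j, i] (2 distinct), len 2
add z: window [i, z] (2 distinct), len 2
add l: window [z, l] (2 distinct), len 2
add j: window [l, j] (2 distinct), len 2
add l: window [l, j, l] (2 distinct), len 3
add i: window [l, i] (2 distinct), len 2
add i: window [l, i, i] (2 distinct), len 3
add l: window [l, i, i, l] (2 distinct), len 4
add l: window [l, i, i, l, l] (2 distinct), len 5
Longest length with ≤2 distinct: 5.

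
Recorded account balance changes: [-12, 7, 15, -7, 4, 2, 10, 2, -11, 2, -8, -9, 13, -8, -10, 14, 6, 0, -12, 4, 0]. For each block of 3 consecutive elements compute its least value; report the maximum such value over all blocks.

2

-12 7 15 → min -12
7 15 -7 → min -7
15 -7 4 → min -7
-7 4 2 → min -7
4 2 10 → min 2
2 10 2 → min 2
10 2 -11 → min -11
2 -11 2 → min -11
-11 2 -8 → min -11
2 -8 -9 → min -9
-8 -9 13 → min -9
-9 13 -8 → min -9
13 -8 -10 → min -10
-8 -10 14 → min -10
-10 14 6 → min -10
14 6 0 → min 0
6 0 -12 → min -12
0 -12 4 → min -12
-12 4 0 → min -12
Maximum of these is 2.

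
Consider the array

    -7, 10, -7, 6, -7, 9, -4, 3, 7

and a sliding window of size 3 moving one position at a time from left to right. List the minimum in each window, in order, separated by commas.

-7, -7, -7, -7, -7, -4, -4

[-7, 10, -7] → min -7
[10, -7, 6] → min -7
[-7, 6, -7] → min -7
[6, -7, 9] → min -7
[-7, 9, -4] → min -7
[9, -4, 3] → min -4
[-4, 3, 7] → min -4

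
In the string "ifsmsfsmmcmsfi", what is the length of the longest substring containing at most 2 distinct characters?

[i] 1 distinct, len 1
[i, f] 2 distinct, len 2
[f, s] 2 distinct, len 2
[s, m] 2 distinct, len 2
[s, m, s] 2 distinct, len 3
[s, f] 2 distinct, len 2
[s, f, s] 2 distinct, len 3
[s, m] 2 distinct, len 2
[s, m, m] 2 distinct, len 3
[m, m, c] 2 distinct, len 3
[m, m, c, m] 2 distinct, len 4
[m, s] 2 distinct, len 2
[s, f] 2 distinct, len 2
[f, i] 2 distinct, len 2
Longest length with ≤2 distinct: 4.

4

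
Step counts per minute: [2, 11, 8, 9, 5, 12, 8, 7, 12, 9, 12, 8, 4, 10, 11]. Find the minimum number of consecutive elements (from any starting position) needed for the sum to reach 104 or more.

12

add 2: running sum 2 < 104
add 11: running sum 13 < 104
add 8: running sum 21 < 104
add 9: running sum 30 < 104
add 5: running sum 35 < 104
add 12: running sum 47 < 104
add 8: running sum 55 < 104
add 7: running sum 62 < 104
add 12: running sum 74 < 104
add 9: running sum 83 < 104
add 12: running sum 95 < 104
add 8: running sum 103 < 104
add 4: shortest ending here [11, 8, 9, 5, 12, 8, 7, 12, 9, 12, 8, 4] sum 105, len 12
add 10: shortest ending here [8, 9, 5, 12, 8, 7, 12, 9, 12, 8, 4, 10] sum 104, len 12
add 11: shortest ending here [9, 5, 12, 8, 7, 12, 9, 12, 8, 4, 10, 11] sum 107, len 12
Shortest qualifying length: 12.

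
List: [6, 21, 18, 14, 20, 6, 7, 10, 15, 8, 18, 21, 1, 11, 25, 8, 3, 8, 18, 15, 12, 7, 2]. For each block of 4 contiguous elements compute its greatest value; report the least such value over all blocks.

[6, 21, 18, 14] → max 21
[21, 18, 14, 20] → max 21
[18, 14, 20, 6] → max 20
[14, 20, 6, 7] → max 20
[20, 6, 7, 10] → max 20
[6, 7, 10, 15] → max 15
[7, 10, 15, 8] → max 15
[10, 15, 8, 18] → max 18
[15, 8, 18, 21] → max 21
[8, 18, 21, 1] → max 21
[18, 21, 1, 11] → max 21
[21, 1, 11, 25] → max 25
[1, 11, 25, 8] → max 25
[11, 25, 8, 3] → max 25
[25, 8, 3, 8] → max 25
[8, 3, 8, 18] → max 18
[3, 8, 18, 15] → max 18
[8, 18, 15, 12] → max 18
[18, 15, 12, 7] → max 18
[15, 12, 7, 2] → max 15
Least of these is 15.

15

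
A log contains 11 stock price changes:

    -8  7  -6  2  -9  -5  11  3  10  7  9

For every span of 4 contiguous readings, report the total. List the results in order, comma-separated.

-5, -6, -18, -1, 0, 19, 31, 29

Sliding a size-4 window across the 11 values:
[-8, 7, -6, 2] → sum -5
[7, -6, 2, -9] → sum -6
[-6, 2, -9, -5] → sum -18
[2, -9, -5, 11] → sum -1
[-9, -5, 11, 3] → sum 0
[-5, 11, 3, 10] → sum 19
[11, 3, 10, 7] → sum 31
[3, 10, 7, 9] → sum 29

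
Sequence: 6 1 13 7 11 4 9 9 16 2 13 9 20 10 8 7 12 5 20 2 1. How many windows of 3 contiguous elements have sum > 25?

10

6 1 13 → sum 20
1 13 7 → sum 21
13 7 11 → sum 31  > 25 ✓
7 11 4 → sum 22
11 4 9 → sum 24
4 9 9 → sum 22
9 9 16 → sum 34  > 25 ✓
9 16 2 → sum 27  > 25 ✓
16 2 13 → sum 31  > 25 ✓
2 13 9 → sum 24
13 9 20 → sum 42  > 25 ✓
9 20 10 → sum 39  > 25 ✓
20 10 8 → sum 38  > 25 ✓
10 8 7 → sum 25
8 7 12 → sum 27  > 25 ✓
7 12 5 → sum 24
12 5 20 → sum 37  > 25 ✓
5 20 2 → sum 27  > 25 ✓
20 2 1 → sum 23
10 windows satisfy the condition.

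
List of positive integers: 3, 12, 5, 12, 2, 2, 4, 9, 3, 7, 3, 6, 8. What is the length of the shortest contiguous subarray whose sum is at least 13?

add 3: running sum 3 < 13
add 12: shortest ending here [3, 12] sum 15, len 2
add 5: shortest ending here [12, 5] sum 17, len 2
add 12: shortest ending here [5, 12] sum 17, len 2
add 2: shortest ending here [12, 2] sum 14, len 2
add 2: shortest ending here [12, 2, 2] sum 16, len 3
add 4: shortest ending here [12, 2, 2, 4] sum 20, len 4
add 9: shortest ending here [4, 9] sum 13, len 2
add 3: shortest ending here [4, 9, 3] sum 16, len 3
add 7: shortest ending here [9, 3, 7] sum 19, len 3
add 3: shortest ending here [3, 7, 3] sum 13, len 3
add 6: shortest ending here [7, 3, 6] sum 16, len 3
add 8: shortest ending here [6, 8] sum 14, len 2
Shortest qualifying length: 2.

2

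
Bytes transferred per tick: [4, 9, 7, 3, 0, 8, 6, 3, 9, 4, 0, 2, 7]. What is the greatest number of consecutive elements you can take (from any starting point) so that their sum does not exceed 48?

10

[4] sum 4 len 1
[4, 9] sum 13 len 2
[4, 9, 7] sum 20 len 3
[4, 9, 7, 3] sum 23 len 4
[4, 9, 7, 3, 0] sum 23 len 5
[4, 9, 7, 3, 0, 8] sum 31 len 6
[4, 9, 7, 3, 0, 8, 6] sum 37 len 7
[4, 9, 7, 3, 0, 8, 6, 3] sum 40 len 8
[9, 7, 3, 0, 8, 6, 3, 9] sum 45 len 8
[7, 3, 0, 8, 6, 3, 9, 4] sum 40 len 8
[7, 3, 0, 8, 6, 3, 9, 4, 0] sum 40 len 9
[7, 3, 0, 8, 6, 3, 9, 4, 0, 2] sum 42 len 10
[3, 0, 8, 6, 3, 9, 4, 0, 2, 7] sum 42 len 10
Longest length seen: 10.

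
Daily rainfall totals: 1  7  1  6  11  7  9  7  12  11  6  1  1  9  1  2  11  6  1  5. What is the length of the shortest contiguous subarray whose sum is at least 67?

8

Extend right; whenever the sum reaches 67, record the length and shrink from the left:
add 1: running sum 1 < 67
add 7: running sum 8 < 67
add 1: running sum 9 < 67
add 6: running sum 15 < 67
add 11: running sum 26 < 67
add 7: running sum 33 < 67
add 9: running sum 42 < 67
add 7: running sum 49 < 67
add 12: running sum 61 < 67
add 11: shortest ending here [7, 1, 6, 11, 7, 9, 7, 12, 11] sum 71, len 9
add 6: shortest ending here [6, 11, 7, 9, 7, 12, 11, 6] sum 69, len 8
add 1: shortest ending here [6, 11, 7, 9, 7, 12, 11, 6, 1] sum 70, len 9
add 1: shortest ending here [6, 11, 7, 9, 7, 12, 11, 6, 1, 1] sum 71, len 10
add 9: shortest ending here [11, 7, 9, 7, 12, 11, 6, 1, 1, 9] sum 74, len 10
add 1: shortest ending here [11, 7, 9, 7, 12, 11, 6, 1, 1, 9, 1] sum 75, len 11
add 2: shortest ending here [11, 7, 9, 7, 12, 11, 6, 1, 1, 9, 1, 2] sum 77, len 12
add 11: shortest ending here [9, 7, 12, 11, 6, 1, 1, 9, 1, 2, 11] sum 70, len 11
add 6: shortest ending here [7, 12, 11, 6, 1, 1, 9, 1, 2, 11, 6] sum 67, len 11
add 1: shortest ending here [7, 12, 11, 6, 1, 1, 9, 1, 2, 11, 6, 1] sum 68, len 12
add 5: shortest ending here [7, 12, 11, 6, 1, 1, 9, 1, 2, 11, 6, 1, 5] sum 73, len 13
Shortest qualifying length: 8.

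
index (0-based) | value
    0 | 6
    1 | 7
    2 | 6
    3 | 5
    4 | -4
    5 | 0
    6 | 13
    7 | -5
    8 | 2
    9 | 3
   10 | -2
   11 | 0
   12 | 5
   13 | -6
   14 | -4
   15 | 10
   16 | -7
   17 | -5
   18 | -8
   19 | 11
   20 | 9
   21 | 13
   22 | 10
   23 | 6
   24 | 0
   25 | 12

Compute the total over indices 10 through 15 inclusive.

Elements at indices 10..15: -2, 0, 5, -6, -4, 10
sum(-2, 0, 5, -6, -4, 10) = 3

3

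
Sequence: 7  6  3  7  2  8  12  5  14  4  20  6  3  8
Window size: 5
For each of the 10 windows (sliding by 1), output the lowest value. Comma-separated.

2, 2, 2, 2, 2, 4, 4, 4, 3, 3

7 6 3 7 2 → min 2
6 3 7 2 8 → min 2
3 7 2 8 12 → min 2
7 2 8 12 5 → min 2
2 8 12 5 14 → min 2
8 12 5 14 4 → min 4
12 5 14 4 20 → min 4
5 14 4 20 6 → min 4
14 4 20 6 3 → min 3
4 20 6 3 8 → min 3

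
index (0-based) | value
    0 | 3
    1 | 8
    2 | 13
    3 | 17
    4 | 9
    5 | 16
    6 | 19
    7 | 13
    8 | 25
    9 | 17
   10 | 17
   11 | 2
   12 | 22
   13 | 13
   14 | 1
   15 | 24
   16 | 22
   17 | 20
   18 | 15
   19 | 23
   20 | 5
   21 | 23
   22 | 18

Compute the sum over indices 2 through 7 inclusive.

87

Elements at indices 2..7: 13, 17, 9, 16, 19, 13
sum(13, 17, 9, 16, 19, 13) = 87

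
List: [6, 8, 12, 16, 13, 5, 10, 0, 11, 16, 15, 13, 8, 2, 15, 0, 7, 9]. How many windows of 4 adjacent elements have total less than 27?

3

[6, 8, 12, 16] → sum 42
[8, 12, 16, 13] → sum 49
[12, 16, 13, 5] → sum 46
[16, 13, 5, 10] → sum 44
[13, 5, 10, 0] → sum 28
[5, 10, 0, 11] → sum 26  < 27 ✓
[10, 0, 11, 16] → sum 37
[0, 11, 16, 15] → sum 42
[11, 16, 15, 13] → sum 55
[16, 15, 13, 8] → sum 52
[15, 13, 8, 2] → sum 38
[13, 8, 2, 15] → sum 38
[8, 2, 15, 0] → sum 25  < 27 ✓
[2, 15, 0, 7] → sum 24  < 27 ✓
[15, 0, 7, 9] → sum 31
3 windows satisfy the condition.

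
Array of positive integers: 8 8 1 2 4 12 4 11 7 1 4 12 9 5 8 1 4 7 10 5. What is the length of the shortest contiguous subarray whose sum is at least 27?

add 8: running sum 8 < 27
add 8: running sum 16 < 27
add 1: running sum 17 < 27
add 2: running sum 19 < 27
add 4: running sum 23 < 27
add 12: shortest ending here [8, 1, 2, 4, 12] sum 27, len 5
add 4: shortest ending here [8, 1, 2, 4, 12, 4] sum 31, len 6
add 11: shortest ending here [12, 4, 11] sum 27, len 3
add 7: shortest ending here [12, 4, 11, 7] sum 34, len 4
add 1: shortest ending here [12, 4, 11, 7, 1] sum 35, len 5
add 4: shortest ending here [4, 11, 7, 1, 4] sum 27, len 5
add 12: shortest ending here [11, 7, 1, 4, 12] sum 35, len 5
add 9: shortest ending here [7, 1, 4, 12, 9] sum 33, len 5
add 5: shortest ending here [4, 12, 9, 5] sum 30, len 4
add 8: shortest ending here [12, 9, 5, 8] sum 34, len 4
add 1: shortest ending here [12, 9, 5, 8, 1] sum 35, len 5
add 4: shortest ending here [9, 5, 8, 1, 4] sum 27, len 5
add 7: shortest ending here [9, 5, 8, 1, 4, 7] sum 34, len 6
add 10: shortest ending here [8, 1, 4, 7, 10] sum 30, len 5
add 5: shortest ending here [1, 4, 7, 10, 5] sum 27, len 5
Shortest qualifying length: 3.

3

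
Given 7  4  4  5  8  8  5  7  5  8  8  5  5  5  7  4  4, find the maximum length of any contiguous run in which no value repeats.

3

[7] len 1
[7, 4] len 2
[4] len 1
[4, 5] len 2
[4, 5, 8] len 3
[8] len 1
[8, 5] len 2
[8, 5, 7] len 3
[7, 5] len 2
[7, 5, 8] len 3
[8] len 1
[8, 5] len 2
[5] len 1
[5] len 1
[5, 7] len 2
[5, 7, 4] len 3
[4] len 1
Longest all-distinct length: 3.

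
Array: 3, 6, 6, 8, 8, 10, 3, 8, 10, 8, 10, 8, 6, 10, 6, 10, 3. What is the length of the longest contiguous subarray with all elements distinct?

[3] len 1
[3, 6] len 2
[6] len 1
[6, 8] len 2
[8] len 1
[8, 10] len 2
[8, 10, 3] len 3
[10, 3, 8] len 3
[3, 8, 10] len 3
[10, 8] len 2
[8, 10] len 2
[10, 8] len 2
[10, 8, 6] len 3
[8, 6, 10] len 3
[10, 6] len 2
[6, 10] len 2
[6, 10, 3] len 3
Longest all-distinct length: 3.

3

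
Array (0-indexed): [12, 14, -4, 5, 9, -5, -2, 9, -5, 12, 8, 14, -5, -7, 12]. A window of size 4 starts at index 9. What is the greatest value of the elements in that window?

14

Elements at indices 9..12: 12, 8, 14, -5
max(12, 8, 14, -5) = 14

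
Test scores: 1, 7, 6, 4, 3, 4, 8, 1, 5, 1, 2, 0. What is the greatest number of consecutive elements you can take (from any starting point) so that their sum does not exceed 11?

5

Extend to the right; shrink from the left whenever the sum exceeds 11:
→ 1: sum 1, len 1
→ 7: sum 8, len 2
→ 6 (dropped 1, 7): sum 6, len 1
→ 4: sum 10, len 2
→ 3 (dropped 6): sum 7, len 2
→ 4: sum 11, len 3
→ 8 (dropped 4, 3, 4): sum 8, len 1
→ 1: sum 9, len 2
→ 5 (dropped 8): sum 6, len 2
→ 1: sum 7, len 3
→ 2: sum 9, len 4
→ 0: sum 9, len 5
Longest length seen: 5.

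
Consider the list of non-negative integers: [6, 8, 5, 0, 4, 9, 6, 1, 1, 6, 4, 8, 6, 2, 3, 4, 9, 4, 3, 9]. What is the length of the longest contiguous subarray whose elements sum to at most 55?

Extend to the right; shrink from the left whenever the sum exceeds 55:
→ 6: sum 6, len 1
→ 8: sum 14, len 2
→ 5: sum 19, len 3
→ 0: sum 19, len 4
→ 4: sum 23, len 5
→ 9: sum 32, len 6
→ 6: sum 38, len 7
→ 1: sum 39, len 8
→ 1: sum 40, len 9
→ 6: sum 46, len 10
→ 4: sum 50, len 11
→ 8 (dropped 6): sum 52, len 11
→ 6 (dropped 8): sum 50, len 11
→ 2: sum 52, len 12
→ 3: sum 55, len 13
→ 4 (dropped 5): sum 54, len 13
→ 9 (dropped 0, 4, 9): sum 50, len 11
→ 4: sum 54, len 12
→ 3 (dropped 6): sum 51, len 12
→ 9 (dropped 1, 1, 6): sum 52, len 10
Longest length seen: 13.

13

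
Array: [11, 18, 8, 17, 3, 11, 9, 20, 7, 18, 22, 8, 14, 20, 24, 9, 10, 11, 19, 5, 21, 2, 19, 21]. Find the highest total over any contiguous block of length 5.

88

Each size-5 window and its sum:
11 18 8 17 3 → sum 57
18 8 17 3 11 → sum 57
8 17 3 11 9 → sum 48
17 3 11 9 20 → sum 60
3 11 9 20 7 → sum 50
11 9 20 7 18 → sum 65
9 20 7 18 22 → sum 76
20 7 18 22 8 → sum 75
7 18 22 8 14 → sum 69
18 22 8 14 20 → sum 82
22 8 14 20 24 → sum 88
8 14 20 24 9 → sum 75
14 20 24 9 10 → sum 77
20 24 9 10 11 → sum 74
24 9 10 11 19 → sum 73
9 10 11 19 5 → sum 54
10 11 19 5 21 → sum 66
11 19 5 21 2 → sum 58
19 5 21 2 19 → sum 66
5 21 2 19 21 → sum 68
Highest of these is 88.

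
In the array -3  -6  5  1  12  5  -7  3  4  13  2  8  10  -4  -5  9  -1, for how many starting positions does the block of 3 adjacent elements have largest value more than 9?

9

[-3, -6, 5] → max 5
[-6, 5, 1] → max 5
[5, 1, 12] → max 12  > 9 ✓
[1, 12, 5] → max 12  > 9 ✓
[12, 5, -7] → max 12  > 9 ✓
[5, -7, 3] → max 5
[-7, 3, 4] → max 4
[3, 4, 13] → max 13  > 9 ✓
[4, 13, 2] → max 13  > 9 ✓
[13, 2, 8] → max 13  > 9 ✓
[2, 8, 10] → max 10  > 9 ✓
[8, 10, -4] → max 10  > 9 ✓
[10, -4, -5] → max 10  > 9 ✓
[-4, -5, 9] → max 9
[-5, 9, -1] → max 9
9 windows satisfy the condition.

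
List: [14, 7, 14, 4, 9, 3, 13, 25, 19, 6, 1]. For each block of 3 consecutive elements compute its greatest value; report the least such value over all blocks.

9

Each size-3 window and its max:
(14, 7, 14) → max 14
(7, 14, 4) → max 14
(14, 4, 9) → max 14
(4, 9, 3) → max 9
(9, 3, 13) → max 13
(3, 13, 25) → max 25
(13, 25, 19) → max 25
(25, 19, 6) → max 25
(19, 6, 1) → max 19
Least of these is 9.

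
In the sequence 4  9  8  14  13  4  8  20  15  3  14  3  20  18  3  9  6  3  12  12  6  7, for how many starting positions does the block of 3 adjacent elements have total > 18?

18

(4, 9, 8) → sum 21  > 18 ✓
(9, 8, 14) → sum 31  > 18 ✓
(8, 14, 13) → sum 35  > 18 ✓
(14, 13, 4) → sum 31  > 18 ✓
(13, 4, 8) → sum 25  > 18 ✓
(4, 8, 20) → sum 32  > 18 ✓
(8, 20, 15) → sum 43  > 18 ✓
(20, 15, 3) → sum 38  > 18 ✓
(15, 3, 14) → sum 32  > 18 ✓
(3, 14, 3) → sum 20  > 18 ✓
(14, 3, 20) → sum 37  > 18 ✓
(3, 20, 18) → sum 41  > 18 ✓
(20, 18, 3) → sum 41  > 18 ✓
(18, 3, 9) → sum 30  > 18 ✓
(3, 9, 6) → sum 18
(9, 6, 3) → sum 18
(6, 3, 12) → sum 21  > 18 ✓
(3, 12, 12) → sum 27  > 18 ✓
(12, 12, 6) → sum 30  > 18 ✓
(12, 6, 7) → sum 25  > 18 ✓
18 windows satisfy the condition.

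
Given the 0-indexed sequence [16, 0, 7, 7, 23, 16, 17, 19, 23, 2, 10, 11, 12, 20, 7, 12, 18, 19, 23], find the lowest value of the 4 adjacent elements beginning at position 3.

7

Elements at indices 3..6: 7, 23, 16, 17
min(7, 23, 16, 17) = 7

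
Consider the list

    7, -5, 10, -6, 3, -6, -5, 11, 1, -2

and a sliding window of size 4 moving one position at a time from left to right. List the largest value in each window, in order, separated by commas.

10, 10, 10, 3, 11, 11, 11

[7, -5, 10, -6] → max 10
[-5, 10, -6, 3] → max 10
[10, -6, 3, -6] → max 10
[-6, 3, -6, -5] → max 3
[3, -6, -5, 11] → max 11
[-6, -5, 11, 1] → max 11
[-5, 11, 1, -2] → max 11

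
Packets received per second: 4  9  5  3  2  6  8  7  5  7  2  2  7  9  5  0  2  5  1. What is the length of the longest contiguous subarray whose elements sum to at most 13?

5

[4] sum 4 len 1
[4, 9] sum 13 len 2
[5] sum 5 len 1
[5, 3] sum 8 len 2
[5, 3, 2] sum 10 len 3
[3, 2, 6] sum 11 len 3
[8] sum 8 len 1
[7] sum 7 len 1
[7, 5] sum 12 len 2
[5, 7] sum 12 len 2
[7, 2] sum 9 len 2
[7, 2, 2] sum 11 len 3
[2, 2, 7] sum 11 len 3
[9] sum 9 len 1
[5] sum 5 len 1
[5, 0] sum 5 len 2
[5, 0, 2] sum 7 len 3
[5, 0, 2, 5] sum 12 len 4
[5, 0, 2, 5, 1] sum 13 len 5
Longest length seen: 5.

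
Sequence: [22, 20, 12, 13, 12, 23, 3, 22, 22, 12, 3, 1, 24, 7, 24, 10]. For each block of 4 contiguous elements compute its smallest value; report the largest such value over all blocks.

12

[22, 20, 12, 13] → min 12
[20, 12, 13, 12] → min 12
[12, 13, 12, 23] → min 12
[13, 12, 23, 3] → min 3
[12, 23, 3, 22] → min 3
[23, 3, 22, 22] → min 3
[3, 22, 22, 12] → min 3
[22, 22, 12, 3] → min 3
[22, 12, 3, 1] → min 1
[12, 3, 1, 24] → min 1
[3, 1, 24, 7] → min 1
[1, 24, 7, 24] → min 1
[24, 7, 24, 10] → min 7
Largest of these is 12.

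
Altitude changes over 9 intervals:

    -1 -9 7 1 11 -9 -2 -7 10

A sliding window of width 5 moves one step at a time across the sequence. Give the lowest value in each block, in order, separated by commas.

-9, -9, -9, -9, -9

Sliding a size-5 window across the 9 values:
-1 -9 7 1 11 → min -9
-9 7 1 11 -9 → min -9
7 1 11 -9 -2 → min -9
1 11 -9 -2 -7 → min -9
11 -9 -2 -7 10 → min -9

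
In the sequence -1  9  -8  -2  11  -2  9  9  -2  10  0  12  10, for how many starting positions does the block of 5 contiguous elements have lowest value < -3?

3

(-1, 9, -8, -2, 11) → min -8  < -3 ✓
(9, -8, -2, 11, -2) → min -8  < -3 ✓
(-8, -2, 11, -2, 9) → min -8  < -3 ✓
(-2, 11, -2, 9, 9) → min -2
(11, -2, 9, 9, -2) → min -2
(-2, 9, 9, -2, 10) → min -2
(9, 9, -2, 10, 0) → min -2
(9, -2, 10, 0, 12) → min -2
(-2, 10, 0, 12, 10) → min -2
3 windows satisfy the condition.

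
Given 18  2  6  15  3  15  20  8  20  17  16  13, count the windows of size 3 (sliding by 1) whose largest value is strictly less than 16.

(18, 2, 6) → max 18
(2, 6, 15) → max 15  < 16 ✓
(6, 15, 3) → max 15  < 16 ✓
(15, 3, 15) → max 15  < 16 ✓
(3, 15, 20) → max 20
(15, 20, 8) → max 20
(20, 8, 20) → max 20
(8, 20, 17) → max 20
(20, 17, 16) → max 20
(17, 16, 13) → max 17
3 windows satisfy the condition.

3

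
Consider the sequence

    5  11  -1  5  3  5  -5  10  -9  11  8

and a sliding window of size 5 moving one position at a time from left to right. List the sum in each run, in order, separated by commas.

[5, 11, -1, 5, 3] → sum 23
[11, -1, 5, 3, 5] → sum 23
[-1, 5, 3, 5, -5] → sum 7
[5, 3, 5, -5, 10] → sum 18
[3, 5, -5, 10, -9] → sum 4
[5, -5, 10, -9, 11] → sum 12
[-5, 10, -9, 11, 8] → sum 15

23, 23, 7, 18, 4, 12, 15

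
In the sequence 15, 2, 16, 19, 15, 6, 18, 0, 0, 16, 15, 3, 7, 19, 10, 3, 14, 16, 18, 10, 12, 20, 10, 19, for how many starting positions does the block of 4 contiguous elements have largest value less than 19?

(15, 2, 16, 19) → max 19
(2, 16, 19, 15) → max 19
(16, 19, 15, 6) → max 19
(19, 15, 6, 18) → max 19
(15, 6, 18, 0) → max 18  < 19 ✓
(6, 18, 0, 0) → max 18  < 19 ✓
(18, 0, 0, 16) → max 18  < 19 ✓
(0, 0, 16, 15) → max 16  < 19 ✓
(0, 16, 15, 3) → max 16  < 19 ✓
(16, 15, 3, 7) → max 16  < 19 ✓
(15, 3, 7, 19) → max 19
(3, 7, 19, 10) → max 19
(7, 19, 10, 3) → max 19
(19, 10, 3, 14) → max 19
(10, 3, 14, 16) → max 16  < 19 ✓
(3, 14, 16, 18) → max 18  < 19 ✓
(14, 16, 18, 10) → max 18  < 19 ✓
(16, 18, 10, 12) → max 18  < 19 ✓
(18, 10, 12, 20) → max 20
(10, 12, 20, 10) → max 20
(12, 20, 10, 19) → max 20
10 windows satisfy the condition.

10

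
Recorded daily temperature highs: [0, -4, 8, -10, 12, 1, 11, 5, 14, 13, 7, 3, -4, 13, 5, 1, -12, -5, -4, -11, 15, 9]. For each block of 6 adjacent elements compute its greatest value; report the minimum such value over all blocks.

Window maxs for each of the 17 positions:
(0, -4, 8, -10, 12, 1) → max 12
(-4, 8, -10, 12, 1, 11) → max 12
(8, -10, 12, 1, 11, 5) → max 12
(-10, 12, 1, 11, 5, 14) → max 14
(12, 1, 11, 5, 14, 13) → max 14
(1, 11, 5, 14, 13, 7) → max 14
(11, 5, 14, 13, 7, 3) → max 14
(5, 14, 13, 7, 3, -4) → max 14
(14, 13, 7, 3, -4, 13) → max 14
(13, 7, 3, -4, 13, 5) → max 13
(7, 3, -4, 13, 5, 1) → max 13
(3, -4, 13, 5, 1, -12) → max 13
(-4, 13, 5, 1, -12, -5) → max 13
(13, 5, 1, -12, -5, -4) → max 13
(5, 1, -12, -5, -4, -11) → max 5
(1, -12, -5, -4, -11, 15) → max 15
(-12, -5, -4, -11, 15, 9) → max 15
Minimum of these is 5.

5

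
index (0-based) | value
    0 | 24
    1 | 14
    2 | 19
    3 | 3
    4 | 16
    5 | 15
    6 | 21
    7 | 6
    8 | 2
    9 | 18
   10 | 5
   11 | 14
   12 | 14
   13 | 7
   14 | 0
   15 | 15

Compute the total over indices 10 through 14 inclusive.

40

Elements at indices 10..14: 5, 14, 14, 7, 0
sum(5, 14, 14, 7, 0) = 40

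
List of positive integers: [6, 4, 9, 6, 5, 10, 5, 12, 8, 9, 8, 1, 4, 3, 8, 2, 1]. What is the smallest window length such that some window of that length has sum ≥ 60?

add 6: running sum 6 < 60
add 4: running sum 10 < 60
add 9: running sum 19 < 60
add 6: running sum 25 < 60
add 5: running sum 30 < 60
add 10: running sum 40 < 60
add 5: running sum 45 < 60
add 12: running sum 57 < 60
add 8: shortest ending here [6, 4, 9, 6, 5, 10, 5, 12, 8] sum 65, len 9
add 9: shortest ending here [9, 6, 5, 10, 5, 12, 8, 9] sum 64, len 8
add 8: shortest ending here [6, 5, 10, 5, 12, 8, 9, 8] sum 63, len 8
add 1: shortest ending here [6, 5, 10, 5, 12, 8, 9, 8, 1] sum 64, len 9
add 4: shortest ending here [5, 10, 5, 12, 8, 9, 8, 1, 4] sum 62, len 9
add 3: shortest ending here [10, 5, 12, 8, 9, 8, 1, 4, 3] sum 60, len 9
add 8: shortest ending here [10, 5, 12, 8, 9, 8, 1, 4, 3, 8] sum 68, len 10
add 2: shortest ending here [5, 12, 8, 9, 8, 1, 4, 3, 8, 2] sum 60, len 10
add 1: shortest ending here [5, 12, 8, 9, 8, 1, 4, 3, 8, 2, 1] sum 61, len 11
Shortest qualifying length: 8.

8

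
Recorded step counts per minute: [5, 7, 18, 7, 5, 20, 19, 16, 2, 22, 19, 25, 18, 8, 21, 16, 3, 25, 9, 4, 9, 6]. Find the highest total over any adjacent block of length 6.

5 7 18 7 5 20 → sum 62
7 18 7 5 20 19 → sum 76
18 7 5 20 19 16 → sum 85
7 5 20 19 16 2 → sum 69
5 20 19 16 2 22 → sum 84
20 19 16 2 22 19 → sum 98
19 16 2 22 19 25 → sum 103
16 2 22 19 25 18 → sum 102
2 22 19 25 18 8 → sum 94
22 19 25 18 8 21 → sum 113
19 25 18 8 21 16 → sum 107
25 18 8 21 16 3 → sum 91
18 8 21 16 3 25 → sum 91
8 21 16 3 25 9 → sum 82
21 16 3 25 9 4 → sum 78
16 3 25 9 4 9 → sum 66
3 25 9 4 9 6 → sum 56
Highest of these is 113.

113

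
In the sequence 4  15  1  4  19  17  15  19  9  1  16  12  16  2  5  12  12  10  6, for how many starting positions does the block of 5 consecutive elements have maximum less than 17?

4 15 1 4 19 → max 19
15 1 4 19 17 → max 19
1 4 19 17 15 → max 19
4 19 17 15 19 → max 19
19 17 15 19 9 → max 19
17 15 19 9 1 → max 19
15 19 9 1 16 → max 19
19 9 1 16 12 → max 19
9 1 16 12 16 → max 16  < 17 ✓
1 16 12 16 2 → max 16  < 17 ✓
16 12 16 2 5 → max 16  < 17 ✓
12 16 2 5 12 → max 16  < 17 ✓
16 2 5 12 12 → max 16  < 17 ✓
2 5 12 12 10 → max 12  < 17 ✓
5 12 12 10 6 → max 12  < 17 ✓
7 windows satisfy the condition.

7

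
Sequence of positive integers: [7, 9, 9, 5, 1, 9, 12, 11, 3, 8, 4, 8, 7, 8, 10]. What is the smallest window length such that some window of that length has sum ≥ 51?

Extend right; whenever the sum reaches 51, record the length and shrink from the left:
add 7: running sum 7 < 51
add 9: running sum 16 < 51
add 9: running sum 25 < 51
add 5: running sum 30 < 51
add 1: running sum 31 < 51
add 9: running sum 40 < 51
add 12: shortest ending here [7, 9, 9, 5, 1, 9, 12] sum 52, len 7
add 11: shortest ending here [9, 9, 5, 1, 9, 12, 11] sum 56, len 7
add 3: shortest ending here [9, 9, 5, 1, 9, 12, 11, 3] sum 59, len 8
add 8: shortest ending here [9, 5, 1, 9, 12, 11, 3, 8] sum 58, len 8
add 4: shortest ending here [5, 1, 9, 12, 11, 3, 8, 4] sum 53, len 8
add 8: shortest ending here [9, 12, 11, 3, 8, 4, 8] sum 55, len 7
add 7: shortest ending here [12, 11, 3, 8, 4, 8, 7] sum 53, len 7
add 8: shortest ending here [12, 11, 3, 8, 4, 8, 7, 8] sum 61, len 8
add 10: shortest ending here [11, 3, 8, 4, 8, 7, 8, 10] sum 59, len 8
Shortest qualifying length: 7.

7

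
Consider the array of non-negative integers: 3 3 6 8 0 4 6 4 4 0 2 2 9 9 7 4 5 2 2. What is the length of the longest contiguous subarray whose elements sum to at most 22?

→ 3: sum 3, len 1
→ 3: sum 6, len 2
→ 6: sum 12, len 3
→ 8: sum 20, len 4
→ 0: sum 20, len 5
→ 4 (dropped 3): sum 21, len 5
→ 6 (dropped 3, 6): sum 18, len 4
→ 4: sum 22, len 5
→ 4 (dropped 8): sum 18, len 5
→ 0: sum 18, len 6
→ 2: sum 20, len 7
→ 2: sum 22, len 8
→ 9 (dropped 0, 4, 6): sum 21, len 6
→ 9 (dropped 4, 4): sum 22, len 5
→ 7 (dropped 0, 2, 2, 9): sum 16, len 2
→ 4: sum 20, len 3
→ 5 (dropped 9): sum 16, len 3
→ 2: sum 18, len 4
→ 2: sum 20, len 5
Longest length seen: 8.

8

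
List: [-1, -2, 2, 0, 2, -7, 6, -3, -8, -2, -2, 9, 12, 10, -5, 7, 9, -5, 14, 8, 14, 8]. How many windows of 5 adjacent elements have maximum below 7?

[-1, -2, 2, 0, 2] → max 2  < 7 ✓
[-2, 2, 0, 2, -7] → max 2  < 7 ✓
[2, 0, 2, -7, 6] → max 6  < 7 ✓
[0, 2, -7, 6, -3] → max 6  < 7 ✓
[2, -7, 6, -3, -8] → max 6  < 7 ✓
[-7, 6, -3, -8, -2] → max 6  < 7 ✓
[6, -3, -8, -2, -2] → max 6  < 7 ✓
[-3, -8, -2, -2, 9] → max 9
[-8, -2, -2, 9, 12] → max 12
[-2, -2, 9, 12, 10] → max 12
[-2, 9, 12, 10, -5] → max 12
[9, 12, 10, -5, 7] → max 12
[12, 10, -5, 7, 9] → max 12
[10, -5, 7, 9, -5] → max 10
[-5, 7, 9, -5, 14] → max 14
[7, 9, -5, 14, 8] → max 14
[9, -5, 14, 8, 14] → max 14
[-5, 14, 8, 14, 8] → max 14
7 windows satisfy the condition.

7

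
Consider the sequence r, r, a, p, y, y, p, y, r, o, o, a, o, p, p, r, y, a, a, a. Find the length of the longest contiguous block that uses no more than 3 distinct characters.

6

[r] 1 distinct, len 1
[r, r] 1 distinct, len 2
[r, r, a] 2 distinct, len 3
[r, r, a, p] 3 distinct, len 4
[a, p, y] 3 distinct, len 3
[a, p, y, y] 3 distinct, len 4
[a, p, y, y, p] 3 distinct, len 5
[a, p, y, y, p, y] 3 distinct, len 6
[p, y, y, p, y, r] 3 distinct, len 6
[y, r, o] 3 distinct, len 3
[y, r, o, o] 3 distinct, len 4
[r, o, o, a] 3 distinct, len 4
[r, o, o, a, o] 3 distinct, len 5
[o, o, a, o, p] 3 distinct, len 5
[o, o, a, o, p, p] 3 distinct, len 6
[o, p, p, r] 3 distinct, len 4
[p, p, r, y] 3 distinct, len 4
[r, y, a] 3 distinct, len 3
[r, y, a, a] 3 distinct, len 4
[r, y, a, a, a] 3 distinct, len 5
Longest length with ≤3 distinct: 6.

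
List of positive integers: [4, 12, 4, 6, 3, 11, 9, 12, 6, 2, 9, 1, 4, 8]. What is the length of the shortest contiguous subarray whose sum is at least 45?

6

add 4: running sum 4 < 45
add 12: running sum 16 < 45
add 4: running sum 20 < 45
add 6: running sum 26 < 45
add 3: running sum 29 < 45
add 11: running sum 40 < 45
end 6: [12, 4, 6, 3, 11, 9] sum 45, len 6
end 7: [4, 6, 3, 11, 9, 12] sum 45, len 6
end 8: [6, 3, 11, 9, 12, 6] sum 47, len 6
end 9: [6, 3, 11, 9, 12, 6, 2] sum 49, len 7
end 10: [11, 9, 12, 6, 2, 9] sum 49, len 6
end 11: [11, 9, 12, 6, 2, 9, 1] sum 50, len 7
end 12: [11, 9, 12, 6, 2, 9, 1, 4] sum 54, len 8
end 13: [9, 12, 6, 2, 9, 1, 4, 8] sum 51, len 8
Shortest qualifying length: 6.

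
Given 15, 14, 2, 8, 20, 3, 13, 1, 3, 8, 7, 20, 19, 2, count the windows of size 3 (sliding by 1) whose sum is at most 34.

15 14 2 → sum 31  ≤ 34 ✓
14 2 8 → sum 24  ≤ 34 ✓
2 8 20 → sum 30  ≤ 34 ✓
8 20 3 → sum 31  ≤ 34 ✓
20 3 13 → sum 36
3 13 1 → sum 17  ≤ 34 ✓
13 1 3 → sum 17  ≤ 34 ✓
1 3 8 → sum 12  ≤ 34 ✓
3 8 7 → sum 18  ≤ 34 ✓
8 7 20 → sum 35
7 20 19 → sum 46
20 19 2 → sum 41
8 windows satisfy the condition.

8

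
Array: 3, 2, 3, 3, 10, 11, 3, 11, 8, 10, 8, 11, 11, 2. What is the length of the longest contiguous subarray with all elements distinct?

4

[3] len 1
[3, 2] len 2
[2, 3] len 2
[3] len 1
[3, 10] len 2
[3, 10, 11] len 3
[10, 11, 3] len 3
[3, 11] len 2
[3, 11, 8] len 3
[3, 11, 8, 10] len 4
[10, 8] len 2
[10, 8, 11] len 3
[11] len 1
[11, 2] len 2
Longest all-distinct length: 4.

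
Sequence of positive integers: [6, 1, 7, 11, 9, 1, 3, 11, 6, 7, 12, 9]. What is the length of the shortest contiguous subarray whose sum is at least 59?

8

Extend right; whenever the sum reaches 59, record the length and shrink from the left:
add 6: running sum 6 < 59
add 1: running sum 7 < 59
add 7: running sum 14 < 59
add 11: running sum 25 < 59
add 9: running sum 34 < 59
add 1: running sum 35 < 59
add 3: running sum 38 < 59
add 11: running sum 49 < 59
add 6: running sum 55 < 59
end 9: [6, 1, 7, 11, 9, 1, 3, 11, 6, 7] sum 62, len 10
end 10: [11, 9, 1, 3, 11, 6, 7, 12] sum 60, len 8
end 11: [11, 9, 1, 3, 11, 6, 7, 12, 9] sum 69, len 9
Shortest qualifying length: 8.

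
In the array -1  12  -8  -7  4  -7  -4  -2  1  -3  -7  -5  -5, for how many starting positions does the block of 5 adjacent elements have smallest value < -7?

3

[-1, 12, -8, -7, 4] → min -8  < -7 ✓
[12, -8, -7, 4, -7] → min -8  < -7 ✓
[-8, -7, 4, -7, -4] → min -8  < -7 ✓
[-7, 4, -7, -4, -2] → min -7
[4, -7, -4, -2, 1] → min -7
[-7, -4, -2, 1, -3] → min -7
[-4, -2, 1, -3, -7] → min -7
[-2, 1, -3, -7, -5] → min -7
[1, -3, -7, -5, -5] → min -7
3 windows satisfy the condition.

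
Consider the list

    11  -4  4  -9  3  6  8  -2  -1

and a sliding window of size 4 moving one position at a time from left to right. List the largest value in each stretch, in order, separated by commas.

11, 4, 6, 8, 8, 8

11 -4 4 -9 → max 11
-4 4 -9 3 → max 4
4 -9 3 6 → max 6
-9 3 6 8 → max 8
3 6 8 -2 → max 8
6 8 -2 -1 → max 8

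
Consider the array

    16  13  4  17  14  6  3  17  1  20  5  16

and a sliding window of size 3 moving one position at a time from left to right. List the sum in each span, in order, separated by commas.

[16, 13, 4] → sum 33
[13, 4, 17] → sum 34
[4, 17, 14] → sum 35
[17, 14, 6] → sum 37
[14, 6, 3] → sum 23
[6, 3, 17] → sum 26
[3, 17, 1] → sum 21
[17, 1, 20] → sum 38
[1, 20, 5] → sum 26
[20, 5, 16] → sum 41

33, 34, 35, 37, 23, 26, 21, 38, 26, 41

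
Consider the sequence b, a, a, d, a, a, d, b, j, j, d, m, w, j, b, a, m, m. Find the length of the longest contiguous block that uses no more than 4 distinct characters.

11

add b: window [b] (1 distinct), len 1
add a: window [b, a] (2 distinct), len 2
add a: window [b, a, a] (2 distinct), len 3
add d: window [b, a, a, d] (3 distinct), len 4
add a: window [b, a, a, d, a] (3 distinct), len 5
add a: window [b, a, a, d, a, a] (3 distinct), len 6
add d: window [b, a, a, d, a, a, d] (3 distinct), len 7
add b: window [b, a, a, d, a, a, d, b] (3 distinct), len 8
add j: window [b, a, a, d, a, a, d, b, j] (4 distinct), len 9
add j: window [b, a, a, d, a, a, d, b, j, j] (4 distinct), len 10
add d: window [b, a, a, d, a, a, d, b, j, j, d] (4 distinct), len 11
add m: window [d, b, j, j, d, m] (4 distinct), len 6
add w: window [j, j, d, m, w] (4 distinct), len 5
add j: window [j, j, d, m, w, j] (4 distinct), len 6
add b: window [m, w, j, b] (4 distinct), len 4
add a: window [w, j, b, a] (4 distinct), len 4
add m: window [j, b, a, m] (4 distinct), len 4
add m: window [j, b, a, m, m] (4 distinct), len 5
Longest length with ≤4 distinct: 11.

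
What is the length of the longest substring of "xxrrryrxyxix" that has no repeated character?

add x: [x] len 1
add x (repeat x, move left end past it): [x] len 1
add r: [x, r] len 2
add r (repeat r, move left end past it): [r] len 1
add r (repeat r, move left end past it): [r] len 1
add y: [r, y] len 2
add r (repeat r, move left end past it): [y, r] len 2
add x: [y, r, x] len 3
add y (repeat y, move left end past it): [r, x, y] len 3
add x (repeat x, move left end past it): [y, x] len 2
add i: [y, x, i] len 3
add x (repeat x, move left end past it): [i, x] len 2
Longest all-distinct length: 3.

3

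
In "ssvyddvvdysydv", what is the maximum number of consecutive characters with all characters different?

[s] len 1
[s] len 1
[s, v] len 2
[s, v, y] len 3
[s, v, y, d] len 4
[d] len 1
[d, v] len 2
[v] len 1
[v, d] len 2
[v, d, y] len 3
[v, d, y, s] len 4
[s, y] len 2
[s, y, d] len 3
[s, y, d, v] len 4
Longest all-distinct length: 4.

4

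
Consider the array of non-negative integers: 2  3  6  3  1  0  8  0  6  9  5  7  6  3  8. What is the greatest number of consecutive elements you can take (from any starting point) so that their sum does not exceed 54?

→ 2: sum 2, len 1
→ 3: sum 5, len 2
→ 6: sum 11, len 3
→ 3: sum 14, len 4
→ 1: sum 15, len 5
→ 0: sum 15, len 6
→ 8: sum 23, len 7
→ 0: sum 23, len 8
→ 6: sum 29, len 9
→ 9: sum 38, len 10
→ 5: sum 43, len 11
→ 7: sum 50, len 12
→ 6 (dropped 2): sum 54, len 12
→ 3 (dropped 3): sum 54, len 12
→ 8 (dropped 6, 3): sum 53, len 11
Longest length seen: 12.

12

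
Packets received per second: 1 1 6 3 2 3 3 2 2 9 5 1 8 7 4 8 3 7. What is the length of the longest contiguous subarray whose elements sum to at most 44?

12

→ 1: sum 1, len 1
→ 1: sum 2, len 2
→ 6: sum 8, len 3
→ 3: sum 11, len 4
→ 2: sum 13, len 5
→ 3: sum 16, len 6
→ 3: sum 19, len 7
→ 2: sum 21, len 8
→ 2: sum 23, len 9
→ 9: sum 32, len 10
→ 5: sum 37, len 11
→ 1: sum 38, len 12
→ 8 (dropped 1, 1): sum 44, len 11
→ 7 (dropped 6, 3): sum 42, len 10
→ 4 (dropped 2): sum 44, len 10
→ 8 (dropped 3, 3, 2): sum 44, len 8
→ 3 (dropped 2, 9): sum 36, len 7
→ 7: sum 43, len 8
Longest length seen: 12.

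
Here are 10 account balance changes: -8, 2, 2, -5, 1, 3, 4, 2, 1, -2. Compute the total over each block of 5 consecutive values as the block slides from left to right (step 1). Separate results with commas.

-8, 3, 5, 5, 11, 8

Sliding a size-5 window across the 10 values:
[-8, 2, 2, -5, 1] → sum -8
[2, 2, -5, 1, 3] → sum 3
[2, -5, 1, 3, 4] → sum 5
[-5, 1, 3, 4, 2] → sum 5
[1, 3, 4, 2, 1] → sum 11
[3, 4, 2, 1, -2] → sum 8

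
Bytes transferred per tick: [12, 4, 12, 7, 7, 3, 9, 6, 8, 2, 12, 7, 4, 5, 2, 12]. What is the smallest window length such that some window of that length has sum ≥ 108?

add 12: running sum 12 < 108
add 4: running sum 16 < 108
add 12: running sum 28 < 108
add 7: running sum 35 < 108
add 7: running sum 42 < 108
add 3: running sum 45 < 108
add 9: running sum 54 < 108
add 6: running sum 60 < 108
add 8: running sum 68 < 108
add 2: running sum 70 < 108
add 12: running sum 82 < 108
add 7: running sum 89 < 108
add 4: running sum 93 < 108
add 5: running sum 98 < 108
add 2: running sum 100 < 108
end 15: [12, 4, 12, 7, 7, 3, 9, 6, 8, 2, 12, 7, 4, 5, 2, 12] sum 112, len 16
Shortest qualifying length: 16.

16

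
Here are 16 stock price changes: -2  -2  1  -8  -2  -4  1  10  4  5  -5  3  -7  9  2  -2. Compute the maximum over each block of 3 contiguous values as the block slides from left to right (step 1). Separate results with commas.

1, 1, 1, -2, 1, 10, 10, 10, 5, 5, 3, 9, 9, 9

-2 -2 1 → max 1
-2 1 -8 → max 1
1 -8 -2 → max 1
-8 -2 -4 → max -2
-2 -4 1 → max 1
-4 1 10 → max 10
1 10 4 → max 10
10 4 5 → max 10
4 5 -5 → max 5
5 -5 3 → max 5
-5 3 -7 → max 3
3 -7 9 → max 9
-7 9 2 → max 9
9 2 -2 → max 9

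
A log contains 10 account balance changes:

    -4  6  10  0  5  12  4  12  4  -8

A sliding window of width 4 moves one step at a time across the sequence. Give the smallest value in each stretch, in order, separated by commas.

Sliding a size-4 window across the 10 values:
(-4, 6, 10, 0) → min -4
(6, 10, 0, 5) → min 0
(10, 0, 5, 12) → min 0
(0, 5, 12, 4) → min 0
(5, 12, 4, 12) → min 4
(12, 4, 12, 4) → min 4
(4, 12, 4, -8) → min -8

-4, 0, 0, 0, 4, 4, -8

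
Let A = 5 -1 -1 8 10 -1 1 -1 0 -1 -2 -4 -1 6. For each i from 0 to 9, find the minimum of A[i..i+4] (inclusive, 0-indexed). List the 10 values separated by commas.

5 -1 -1 8 10 → min -1
-1 -1 8 10 -1 → min -1
-1 8 10 -1 1 → min -1
8 10 -1 1 -1 → min -1
10 -1 1 -1 0 → min -1
-1 1 -1 0 -1 → min -1
1 -1 0 -1 -2 → min -2
-1 0 -1 -2 -4 → min -4
0 -1 -2 -4 -1 → min -4
-1 -2 -4 -1 6 → min -4

-1, -1, -1, -1, -1, -1, -2, -4, -4, -4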